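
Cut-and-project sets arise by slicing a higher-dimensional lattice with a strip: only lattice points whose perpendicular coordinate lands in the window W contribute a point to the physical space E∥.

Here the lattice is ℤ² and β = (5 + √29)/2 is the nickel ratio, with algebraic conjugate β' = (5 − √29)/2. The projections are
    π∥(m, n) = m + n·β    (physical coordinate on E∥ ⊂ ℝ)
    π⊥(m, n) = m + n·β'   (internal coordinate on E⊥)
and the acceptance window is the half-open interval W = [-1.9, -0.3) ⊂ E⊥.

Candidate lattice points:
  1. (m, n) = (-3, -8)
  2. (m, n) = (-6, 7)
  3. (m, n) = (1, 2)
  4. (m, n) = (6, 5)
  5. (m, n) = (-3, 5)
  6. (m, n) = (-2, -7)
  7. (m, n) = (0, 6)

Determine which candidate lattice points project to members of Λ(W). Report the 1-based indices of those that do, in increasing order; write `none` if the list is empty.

β' = (5−√29)/2 ≈ -0.19258.
#1 (-3,-8): internal coord -3 + (-8)·β' = -1.45934; -1.45934 ∈ [-1.9, -0.3) → IN Λ
#2 (-6,7): internal coord -6 + (7)·β' = -7.34808; -7.34808 ∉ [-1.9, -0.3) → out
#3 (1,2): internal coord 1 + (2)·β' = +0.61484; +0.61484 ∉ [-1.9, -0.3) → out
#4 (6,5): internal coord 6 + (5)·β' = +5.03709; +5.03709 ∉ [-1.9, -0.3) → out
#5 (-3,5): internal coord -3 + (5)·β' = -3.96291; -3.96291 ∉ [-1.9, -0.3) → out
#6 (-2,-7): internal coord -2 + (-7)·β' = -0.65192; -0.65192 ∈ [-1.9, -0.3) → IN Λ
#7 (0,6): internal coord 0 + (6)·β' = -1.15549; -1.15549 ∈ [-1.9, -0.3) → IN Λ

1, 6, 7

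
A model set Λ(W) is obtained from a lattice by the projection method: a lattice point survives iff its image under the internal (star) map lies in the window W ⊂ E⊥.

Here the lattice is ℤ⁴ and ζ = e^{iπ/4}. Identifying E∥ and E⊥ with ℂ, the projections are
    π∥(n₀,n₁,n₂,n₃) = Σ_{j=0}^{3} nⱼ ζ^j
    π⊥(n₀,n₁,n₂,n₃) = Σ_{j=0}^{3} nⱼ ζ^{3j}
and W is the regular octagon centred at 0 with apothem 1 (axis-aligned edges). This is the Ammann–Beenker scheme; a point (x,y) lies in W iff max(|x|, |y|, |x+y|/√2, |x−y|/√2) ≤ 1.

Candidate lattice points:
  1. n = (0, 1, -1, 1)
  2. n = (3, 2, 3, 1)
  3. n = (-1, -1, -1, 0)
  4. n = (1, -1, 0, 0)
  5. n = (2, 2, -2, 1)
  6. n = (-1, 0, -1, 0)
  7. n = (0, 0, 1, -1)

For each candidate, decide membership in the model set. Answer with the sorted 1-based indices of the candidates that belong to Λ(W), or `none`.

3

Internal map: ζ^{3j} for j=0..3 gives (1,0), (−√2/2,√2/2), (0,−1), (√2/2,√2/2).
#1 (0, 1, -1, 1): internal (0.0000, 2.4142); octagon support 2.4142 vs apothem 1 → ∉ W
#2 (3, 2, 3, 1): internal (2.2929, -0.8787); octagon support 2.2929 vs apothem 1 → ∉ W
#3 (-1, -1, -1, 0): internal (-0.2929, 0.2929); octagon support 0.4142 vs apothem 1 → ∈ W
#4 (1, -1, 0, 0): internal (1.7071, -0.7071); octagon support 1.7071 vs apothem 1 → ∉ W
#5 (2, 2, -2, 1): internal (1.2929, 4.1213); octagon support 4.1213 vs apothem 1 → ∉ W
#6 (-1, 0, -1, 0): internal (-1.0000, 1.0000); octagon support 1.4142 vs apothem 1 → ∉ W
#7 (0, 0, 1, -1): internal (-0.7071, -1.7071); octagon support 1.7071 vs apothem 1 → ∉ W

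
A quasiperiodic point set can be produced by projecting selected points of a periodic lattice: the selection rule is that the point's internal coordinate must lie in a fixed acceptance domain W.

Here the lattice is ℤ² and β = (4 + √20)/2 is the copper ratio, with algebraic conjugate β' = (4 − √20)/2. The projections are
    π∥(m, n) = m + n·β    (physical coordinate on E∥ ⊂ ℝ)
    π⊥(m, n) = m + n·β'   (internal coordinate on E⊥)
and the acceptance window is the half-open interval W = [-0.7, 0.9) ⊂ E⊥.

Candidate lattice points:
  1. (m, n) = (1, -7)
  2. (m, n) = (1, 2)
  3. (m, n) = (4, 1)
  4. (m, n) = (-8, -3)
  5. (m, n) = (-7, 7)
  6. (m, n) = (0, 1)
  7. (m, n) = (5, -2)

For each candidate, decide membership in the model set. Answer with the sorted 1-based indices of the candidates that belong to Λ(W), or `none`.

β' = (4−√20)/2 ≈ -0.2361.
#1 (1,-7): internal coord 1 + (-7)·β' = +2.6525; +2.6525 ∉ [-0.7, 0.9) → out
#2 (1,2): internal coord 1 + (2)·β' = +0.5279; +0.5279 ∈ [-0.7, 0.9) → IN Λ
#3 (4,1): internal coord 4 + (1)·β' = +3.7639; +3.7639 ∉ [-0.7, 0.9) → out
#4 (-8,-3): internal coord -8 + (-3)·β' = -7.2918; -7.2918 ∉ [-0.7, 0.9) → out
#5 (-7,7): internal coord -7 + (7)·β' = -8.6525; -8.6525 ∉ [-0.7, 0.9) → out
#6 (0,1): internal coord 0 + (1)·β' = -0.2361; -0.2361 ∈ [-0.7, 0.9) → IN Λ
#7 (5,-2): internal coord 5 + (-2)·β' = +5.4721; +5.4721 ∉ [-0.7, 0.9) → out

2, 6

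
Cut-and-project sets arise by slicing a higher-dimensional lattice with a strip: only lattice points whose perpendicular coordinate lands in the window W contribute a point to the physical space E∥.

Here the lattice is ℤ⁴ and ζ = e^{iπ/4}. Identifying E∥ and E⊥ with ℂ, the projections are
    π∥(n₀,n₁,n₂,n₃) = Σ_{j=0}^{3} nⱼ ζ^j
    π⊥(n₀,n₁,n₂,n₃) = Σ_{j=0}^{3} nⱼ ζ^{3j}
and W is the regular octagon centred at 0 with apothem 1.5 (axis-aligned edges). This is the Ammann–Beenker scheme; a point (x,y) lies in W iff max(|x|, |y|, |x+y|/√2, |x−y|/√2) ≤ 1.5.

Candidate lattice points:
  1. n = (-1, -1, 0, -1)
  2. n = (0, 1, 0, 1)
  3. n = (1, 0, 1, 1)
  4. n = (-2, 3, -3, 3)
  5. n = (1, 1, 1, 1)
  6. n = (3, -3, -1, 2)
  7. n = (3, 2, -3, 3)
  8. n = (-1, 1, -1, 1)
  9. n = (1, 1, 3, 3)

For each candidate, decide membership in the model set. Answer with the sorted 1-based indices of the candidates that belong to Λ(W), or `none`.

2, 5

Internal map: ζ^{3j} for j=0..3 gives (1,0), (−√2/2,√2/2), (0,−1), (√2/2,√2/2).
candidate 1: n = (-1, -1, 0, -1) → π⊥ ≈ (-1.00000, -1.41421); max(|x|,|y|,|x±y|/√2) = 1.70711 > 1.5 ⇒ ∉ W
candidate 2: n = (0, 1, 0, 1) → π⊥ ≈ (+0.00000, +1.41421); max(|x|,|y|,|x±y|/√2) = 1.41421 ≤ 1.5 ⇒ ∈ W
candidate 3: n = (1, 0, 1, 1) → π⊥ ≈ (+1.70711, -0.29289); max(|x|,|y|,|x±y|/√2) = 1.70711 > 1.5 ⇒ ∉ W
candidate 4: n = (-2, 3, -3, 3) → π⊥ ≈ (-2.00000, +7.24264); max(|x|,|y|,|x±y|/√2) = 7.24264 > 1.5 ⇒ ∉ W
candidate 5: n = (1, 1, 1, 1) → π⊥ ≈ (+1.00000, +0.41421); max(|x|,|y|,|x±y|/√2) = 1.00000 ≤ 1.5 ⇒ ∈ W
candidate 6: n = (3, -3, -1, 2) → π⊥ ≈ (+6.53553, +0.29289); max(|x|,|y|,|x±y|/√2) = 6.53553 > 1.5 ⇒ ∉ W
candidate 7: n = (3, 2, -3, 3) → π⊥ ≈ (+3.70711, +6.53553); max(|x|,|y|,|x±y|/√2) = 7.24264 > 1.5 ⇒ ∉ W
candidate 8: n = (-1, 1, -1, 1) → π⊥ ≈ (-1.00000, +2.41421); max(|x|,|y|,|x±y|/√2) = 2.41421 > 1.5 ⇒ ∉ W
candidate 9: n = (1, 1, 3, 3) → π⊥ ≈ (+2.41421, -0.17157); max(|x|,|y|,|x±y|/√2) = 2.41421 > 1.5 ⇒ ∉ W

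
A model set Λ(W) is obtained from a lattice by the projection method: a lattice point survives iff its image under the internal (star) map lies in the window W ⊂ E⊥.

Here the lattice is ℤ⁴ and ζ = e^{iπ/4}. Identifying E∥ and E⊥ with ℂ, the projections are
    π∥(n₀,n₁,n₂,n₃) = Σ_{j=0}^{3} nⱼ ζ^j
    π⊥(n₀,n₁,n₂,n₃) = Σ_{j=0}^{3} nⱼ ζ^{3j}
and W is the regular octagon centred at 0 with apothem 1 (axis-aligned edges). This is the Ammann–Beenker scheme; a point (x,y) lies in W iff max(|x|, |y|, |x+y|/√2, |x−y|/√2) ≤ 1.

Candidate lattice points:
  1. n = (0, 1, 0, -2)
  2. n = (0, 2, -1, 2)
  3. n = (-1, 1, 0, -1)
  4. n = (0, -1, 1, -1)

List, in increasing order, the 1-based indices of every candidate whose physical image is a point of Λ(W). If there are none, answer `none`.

none

With ζ = e^{iπ/4} the internal vectors are ζ^0,ζ^3,ζ^6,ζ^9.
#1 (0, 1, 0, -2): internal (-2.12132, -0.70711); octagon support 2.12132 vs apothem 1 → ∉ W
#2 (0, 2, -1, 2): internal (0.00000, 3.82843); octagon support 3.82843 vs apothem 1 → ∉ W
#3 (-1, 1, 0, -1): internal (-2.41421, 0.00000); octagon support 2.41421 vs apothem 1 → ∉ W
#4 (0, -1, 1, -1): internal (0.00000, -2.41421); octagon support 2.41421 vs apothem 1 → ∉ W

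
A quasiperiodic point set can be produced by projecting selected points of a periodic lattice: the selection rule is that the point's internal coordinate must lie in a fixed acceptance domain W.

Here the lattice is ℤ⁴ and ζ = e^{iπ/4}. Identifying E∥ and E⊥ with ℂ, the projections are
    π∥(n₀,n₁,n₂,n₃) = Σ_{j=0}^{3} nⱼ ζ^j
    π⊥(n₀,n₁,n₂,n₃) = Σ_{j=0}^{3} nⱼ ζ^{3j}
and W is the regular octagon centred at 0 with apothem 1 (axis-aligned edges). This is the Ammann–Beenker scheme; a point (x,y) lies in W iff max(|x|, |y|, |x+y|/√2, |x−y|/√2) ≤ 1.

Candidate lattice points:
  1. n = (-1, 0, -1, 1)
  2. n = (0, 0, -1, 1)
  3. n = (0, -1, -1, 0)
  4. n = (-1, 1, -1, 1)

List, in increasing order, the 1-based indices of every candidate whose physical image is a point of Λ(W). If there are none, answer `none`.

3

π⊥(n) = n₀ + n₁ζ³ + n₂ζ⁶ + n₃ζ⁹ where ζ = e^{iπ/4}.
candidate 1: n = (-1, 0, -1, 1) → π⊥ ≈ (-0.29289, +1.70711); max(|x|,|y|,|x±y|/√2) = 1.70711 > 1 ⇒ ∉ W
candidate 2: n = (0, 0, -1, 1) → π⊥ ≈ (+0.70711, +1.70711); max(|x|,|y|,|x±y|/√2) = 1.70711 > 1 ⇒ ∉ W
candidate 3: n = (0, -1, -1, 0) → π⊥ ≈ (+0.70711, +0.29289); max(|x|,|y|,|x±y|/√2) = 0.70711 ≤ 1 ⇒ ∈ W
candidate 4: n = (-1, 1, -1, 1) → π⊥ ≈ (-1.00000, +2.41421); max(|x|,|y|,|x±y|/√2) = 2.41421 > 1 ⇒ ∉ W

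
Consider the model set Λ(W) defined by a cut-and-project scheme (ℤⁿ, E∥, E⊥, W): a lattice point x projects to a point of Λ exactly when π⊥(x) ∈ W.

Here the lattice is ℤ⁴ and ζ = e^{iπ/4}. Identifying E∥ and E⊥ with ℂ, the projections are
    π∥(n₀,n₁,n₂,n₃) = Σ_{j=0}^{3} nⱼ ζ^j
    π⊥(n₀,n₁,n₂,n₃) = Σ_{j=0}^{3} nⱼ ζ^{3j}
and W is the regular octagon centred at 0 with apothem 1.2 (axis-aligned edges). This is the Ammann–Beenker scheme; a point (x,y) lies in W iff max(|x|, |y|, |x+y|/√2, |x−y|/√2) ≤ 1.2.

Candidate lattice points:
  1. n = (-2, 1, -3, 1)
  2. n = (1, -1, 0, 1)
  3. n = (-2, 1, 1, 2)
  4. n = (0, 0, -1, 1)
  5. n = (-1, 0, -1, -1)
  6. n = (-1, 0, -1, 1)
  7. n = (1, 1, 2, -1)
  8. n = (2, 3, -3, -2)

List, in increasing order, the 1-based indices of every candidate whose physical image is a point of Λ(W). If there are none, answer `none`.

π⊥(n) = n₀ + n₁ζ³ + n₂ζ⁶ + n₃ζ⁹ where ζ = e^{iπ/4}.
candidate 1: n = (-2, 1, -3, 1) → π⊥ ≈ (-2.000000, +4.414214); max(|x|,|y|,|x±y|/√2) = 4.535534 > 1.2 ⇒ ∉ W
candidate 2: n = (1, -1, 0, 1) → π⊥ ≈ (+2.414214, +0.000000); max(|x|,|y|,|x±y|/√2) = 2.414214 > 1.2 ⇒ ∉ W
candidate 3: n = (-2, 1, 1, 2) → π⊥ ≈ (-1.292893, +1.121320); max(|x|,|y|,|x±y|/√2) = 1.707107 > 1.2 ⇒ ∉ W
candidate 4: n = (0, 0, -1, 1) → π⊥ ≈ (+0.707107, +1.707107); max(|x|,|y|,|x±y|/√2) = 1.707107 > 1.2 ⇒ ∉ W
candidate 5: n = (-1, 0, -1, -1) → π⊥ ≈ (-1.707107, +0.292893); max(|x|,|y|,|x±y|/√2) = 1.707107 > 1.2 ⇒ ∉ W
candidate 6: n = (-1, 0, -1, 1) → π⊥ ≈ (-0.292893, +1.707107); max(|x|,|y|,|x±y|/√2) = 1.707107 > 1.2 ⇒ ∉ W
candidate 7: n = (1, 1, 2, -1) → π⊥ ≈ (-0.414214, -2.000000); max(|x|,|y|,|x±y|/√2) = 2.000000 > 1.2 ⇒ ∉ W
candidate 8: n = (2, 3, -3, -2) → π⊥ ≈ (-1.535534, +3.707107); max(|x|,|y|,|x±y|/√2) = 3.707107 > 1.2 ⇒ ∉ W

none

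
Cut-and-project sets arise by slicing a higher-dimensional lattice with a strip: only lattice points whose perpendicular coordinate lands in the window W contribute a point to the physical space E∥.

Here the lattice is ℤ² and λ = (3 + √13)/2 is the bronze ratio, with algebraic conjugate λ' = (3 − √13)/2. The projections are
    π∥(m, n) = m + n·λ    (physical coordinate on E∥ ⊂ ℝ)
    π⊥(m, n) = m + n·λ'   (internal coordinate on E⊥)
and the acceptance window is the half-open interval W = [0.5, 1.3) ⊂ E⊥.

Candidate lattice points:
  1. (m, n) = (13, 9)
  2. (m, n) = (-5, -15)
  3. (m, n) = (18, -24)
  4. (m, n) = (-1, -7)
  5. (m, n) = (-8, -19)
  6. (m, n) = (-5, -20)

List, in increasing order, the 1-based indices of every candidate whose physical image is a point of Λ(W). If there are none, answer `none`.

λ' = (3−√13)/2 ≈ -0.30278.
candidate 1: (m,n)=(13,9) → π∥ = 13+9·λ ≈ 42.72498, π⊥ = 13+9·λ' ≈ 10.27502 ∉ [0.5, 1.3) ⇒ out
candidate 2: (m,n)=(-5,-15) → π∥ = -5-15·λ ≈ -54.54163, π⊥ = -5-15·λ' ≈ -0.45837 ∉ [0.5, 1.3) ⇒ out
candidate 3: (m,n)=(18,-24) → π∥ = 18-24·λ ≈ -61.26662, π⊥ = 18-24·λ' ≈ 25.26662 ∉ [0.5, 1.3) ⇒ out
candidate 4: (m,n)=(-1,-7) → π∥ = -1-7·λ ≈ -24.11943, π⊥ = -1-7·λ' ≈ 1.11943 ∈ [0.5, 1.3) ⇒ IN Λ
candidate 5: (m,n)=(-8,-19) → π∥ = -8-19·λ ≈ -70.75274, π⊥ = -8-19·λ' ≈ -2.24726 ∉ [0.5, 1.3) ⇒ out
candidate 6: (m,n)=(-5,-20) → π∥ = -5-20·λ ≈ -71.05551, π⊥ = -5-20·λ' ≈ 1.05551 ∈ [0.5, 1.3) ⇒ IN Λ

4, 6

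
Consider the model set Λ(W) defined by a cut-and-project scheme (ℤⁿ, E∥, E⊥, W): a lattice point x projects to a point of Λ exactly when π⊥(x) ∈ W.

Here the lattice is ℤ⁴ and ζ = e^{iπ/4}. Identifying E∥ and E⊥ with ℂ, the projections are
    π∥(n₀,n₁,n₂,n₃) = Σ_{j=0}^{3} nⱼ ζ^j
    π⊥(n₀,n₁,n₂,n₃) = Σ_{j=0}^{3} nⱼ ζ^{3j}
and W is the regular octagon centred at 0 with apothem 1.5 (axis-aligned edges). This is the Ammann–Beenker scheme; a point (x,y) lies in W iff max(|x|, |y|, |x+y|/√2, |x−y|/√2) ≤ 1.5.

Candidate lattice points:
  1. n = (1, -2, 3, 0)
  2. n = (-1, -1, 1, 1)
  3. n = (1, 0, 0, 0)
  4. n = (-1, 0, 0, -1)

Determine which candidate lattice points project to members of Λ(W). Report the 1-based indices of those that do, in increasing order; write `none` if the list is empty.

With ζ = e^{iπ/4} the internal vectors are ζ^0,ζ^3,ζ^6,ζ^9.
candidate 1: n = (1, -2, 3, 0) → π⊥ ≈ (+2.4142, -4.4142); max(|x|,|y|,|x±y|/√2) = 4.8284 > 1.5 ⇒ ∉ W
candidate 2: n = (-1, -1, 1, 1) → π⊥ ≈ (+0.4142, -1.0000); max(|x|,|y|,|x±y|/√2) = 1.0000 ≤ 1.5 ⇒ ∈ W
candidate 3: n = (1, 0, 0, 0) → π⊥ ≈ (+1.0000, +0.0000); max(|x|,|y|,|x±y|/√2) = 1.0000 ≤ 1.5 ⇒ ∈ W
candidate 4: n = (-1, 0, 0, -1) → π⊥ ≈ (-1.7071, -0.7071); max(|x|,|y|,|x±y|/√2) = 1.7071 > 1.5 ⇒ ∉ W

2, 3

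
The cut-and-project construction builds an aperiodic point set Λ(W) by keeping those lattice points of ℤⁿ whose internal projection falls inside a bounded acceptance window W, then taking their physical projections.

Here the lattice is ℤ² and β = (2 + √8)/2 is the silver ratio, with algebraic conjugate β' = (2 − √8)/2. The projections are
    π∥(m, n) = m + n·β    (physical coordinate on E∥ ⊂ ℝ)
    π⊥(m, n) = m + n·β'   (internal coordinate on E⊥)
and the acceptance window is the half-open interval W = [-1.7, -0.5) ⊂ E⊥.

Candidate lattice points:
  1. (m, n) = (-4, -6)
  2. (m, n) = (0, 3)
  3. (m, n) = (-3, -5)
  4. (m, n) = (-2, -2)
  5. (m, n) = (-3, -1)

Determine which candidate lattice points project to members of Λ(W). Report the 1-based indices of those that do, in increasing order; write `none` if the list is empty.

1, 2, 3, 4

Compute β' = (2−√8)/2 = -0.4142, so π⊥(m,n) = m -0.4142·n.
#1 (-4,-6): internal coord -4 + (-6)·β' = -1.5147; -1.5147 ∈ [-1.7, -0.5) → IN Λ
#2 (0,3): internal coord 0 + (3)·β' = -1.2426; -1.2426 ∈ [-1.7, -0.5) → IN Λ
#3 (-3,-5): internal coord -3 + (-5)·β' = -0.9289; -0.9289 ∈ [-1.7, -0.5) → IN Λ
#4 (-2,-2): internal coord -2 + (-2)·β' = -1.1716; -1.1716 ∈ [-1.7, -0.5) → IN Λ
#5 (-3,-1): internal coord -3 + (-1)·β' = -2.5858; -2.5858 ∉ [-1.7, -0.5) → out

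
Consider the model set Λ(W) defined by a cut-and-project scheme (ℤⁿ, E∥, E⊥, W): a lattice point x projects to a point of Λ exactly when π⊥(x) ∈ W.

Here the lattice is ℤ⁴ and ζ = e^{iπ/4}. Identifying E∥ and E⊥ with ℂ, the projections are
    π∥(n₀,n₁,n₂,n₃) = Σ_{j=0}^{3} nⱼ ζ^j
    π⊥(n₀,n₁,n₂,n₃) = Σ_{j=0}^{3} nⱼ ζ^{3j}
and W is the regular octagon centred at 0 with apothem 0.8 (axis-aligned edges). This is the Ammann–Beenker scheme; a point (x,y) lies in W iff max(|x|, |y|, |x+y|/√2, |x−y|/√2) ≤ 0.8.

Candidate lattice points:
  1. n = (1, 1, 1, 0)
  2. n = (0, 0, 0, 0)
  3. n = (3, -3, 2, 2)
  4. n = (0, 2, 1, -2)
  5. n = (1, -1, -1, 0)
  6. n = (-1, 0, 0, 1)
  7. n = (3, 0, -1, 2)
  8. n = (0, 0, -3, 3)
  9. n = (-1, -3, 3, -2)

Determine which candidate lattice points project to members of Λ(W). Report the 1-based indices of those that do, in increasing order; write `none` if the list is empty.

1, 2, 6

With ζ = e^{iπ/4} the internal vectors are ζ^0,ζ^3,ζ^6,ζ^9.
#1 (1, 1, 1, 0): internal (0.29289, -0.29289); octagon support 0.41421 vs apothem 0.8 → ∈ W
#2 (0, 0, 0, 0): internal (0.00000, 0.00000); octagon support 0.00000 vs apothem 0.8 → ∈ W
#3 (3, -3, 2, 2): internal (6.53553, -2.70711); octagon support 6.53553 vs apothem 0.8 → ∉ W
#4 (0, 2, 1, -2): internal (-2.82843, -1.00000); octagon support 2.82843 vs apothem 0.8 → ∉ W
#5 (1, -1, -1, 0): internal (1.70711, 0.29289); octagon support 1.70711 vs apothem 0.8 → ∉ W
#6 (-1, 0, 0, 1): internal (-0.29289, 0.70711); octagon support 0.70711 vs apothem 0.8 → ∈ W
#7 (3, 0, -1, 2): internal (4.41421, 2.41421); octagon support 4.82843 vs apothem 0.8 → ∉ W
#8 (0, 0, -3, 3): internal (2.12132, 5.12132); octagon support 5.12132 vs apothem 0.8 → ∉ W
#9 (-1, -3, 3, -2): internal (-0.29289, -6.53553); octagon support 6.53553 vs apothem 0.8 → ∉ W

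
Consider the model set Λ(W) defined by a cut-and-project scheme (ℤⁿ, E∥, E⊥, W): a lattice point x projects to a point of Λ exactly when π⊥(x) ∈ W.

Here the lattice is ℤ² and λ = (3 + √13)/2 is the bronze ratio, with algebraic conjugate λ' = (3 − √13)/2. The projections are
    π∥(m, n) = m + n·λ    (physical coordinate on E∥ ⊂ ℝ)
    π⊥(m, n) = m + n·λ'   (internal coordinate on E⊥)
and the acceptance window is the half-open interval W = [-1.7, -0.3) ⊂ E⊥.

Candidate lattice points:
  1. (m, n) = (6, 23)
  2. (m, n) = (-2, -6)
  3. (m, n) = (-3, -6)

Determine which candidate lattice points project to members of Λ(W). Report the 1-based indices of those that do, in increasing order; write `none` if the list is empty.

1, 3

Compute λ' = (3−√13)/2 = -0.30278, so π⊥(m,n) = m -0.30278·n.
[1] lift (6,23): star map gives -0.96384; window check -1.7 ≤ -0.96384 < -0.3 is true → IN Λ
[2] lift (-2,-6): star map gives -0.18335; window check -1.7 ≤ -0.18335 < -0.3 is false → out
[3] lift (-3,-6): star map gives -1.18335; window check -1.7 ≤ -1.18335 < -0.3 is true → IN Λ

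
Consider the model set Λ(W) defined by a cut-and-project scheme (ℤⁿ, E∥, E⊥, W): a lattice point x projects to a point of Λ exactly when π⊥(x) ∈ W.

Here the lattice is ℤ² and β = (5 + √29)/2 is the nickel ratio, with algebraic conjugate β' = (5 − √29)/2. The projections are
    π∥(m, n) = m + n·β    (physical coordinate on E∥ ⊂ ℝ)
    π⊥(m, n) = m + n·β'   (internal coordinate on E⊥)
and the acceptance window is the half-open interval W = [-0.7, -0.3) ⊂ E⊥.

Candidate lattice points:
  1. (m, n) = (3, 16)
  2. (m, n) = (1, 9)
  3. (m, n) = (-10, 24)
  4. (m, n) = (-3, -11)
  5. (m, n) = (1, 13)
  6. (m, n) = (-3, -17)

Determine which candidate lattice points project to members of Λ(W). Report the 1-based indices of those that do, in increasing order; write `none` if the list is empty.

Numerically β ≈ 5.192582 and β' = −1/β ≈ -0.192582.
[1] lift (3,16): star map gives -0.081318; window check -0.7 ≤ -0.081318 < -0.3 is false → out
[2] lift (1,9): star map gives -0.733242; window check -0.7 ≤ -0.733242 < -0.3 is false → out
[3] lift (-10,24): star map gives -14.621978; window check -0.7 ≤ -14.621978 < -0.3 is false → out
[4] lift (-3,-11): star map gives -0.881594; window check -0.7 ≤ -0.881594 < -0.3 is false → out
[5] lift (1,13): star map gives -1.503571; window check -0.7 ≤ -1.503571 < -0.3 is false → out
[6] lift (-3,-17): star map gives 0.273901; window check -0.7 ≤ 0.273901 < -0.3 is false → out

none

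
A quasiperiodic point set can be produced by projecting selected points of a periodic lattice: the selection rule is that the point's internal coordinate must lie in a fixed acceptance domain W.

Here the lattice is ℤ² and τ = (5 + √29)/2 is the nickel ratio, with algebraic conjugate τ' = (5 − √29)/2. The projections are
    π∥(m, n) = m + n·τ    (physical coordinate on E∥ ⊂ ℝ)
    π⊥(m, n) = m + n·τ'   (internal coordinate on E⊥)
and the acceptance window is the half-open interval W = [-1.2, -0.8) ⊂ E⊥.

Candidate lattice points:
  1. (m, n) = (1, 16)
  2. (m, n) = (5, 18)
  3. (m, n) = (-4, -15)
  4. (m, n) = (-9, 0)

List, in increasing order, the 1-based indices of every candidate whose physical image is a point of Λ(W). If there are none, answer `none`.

τ' = (5−√29)/2 ≈ -0.192582.
[1] lift (1,16): star map gives -2.081318; window check -1.2 ≤ -2.081318 < -0.8 is false → out
[2] lift (5,18): star map gives 1.533517; window check -1.2 ≤ 1.533517 < -0.8 is false → out
[3] lift (-4,-15): star map gives -1.111264; window check -1.2 ≤ -1.111264 < -0.8 is true → IN Λ
[4] lift (-9,0): star map gives -9.000000; window check -1.2 ≤ -9.000000 < -0.8 is false → out

3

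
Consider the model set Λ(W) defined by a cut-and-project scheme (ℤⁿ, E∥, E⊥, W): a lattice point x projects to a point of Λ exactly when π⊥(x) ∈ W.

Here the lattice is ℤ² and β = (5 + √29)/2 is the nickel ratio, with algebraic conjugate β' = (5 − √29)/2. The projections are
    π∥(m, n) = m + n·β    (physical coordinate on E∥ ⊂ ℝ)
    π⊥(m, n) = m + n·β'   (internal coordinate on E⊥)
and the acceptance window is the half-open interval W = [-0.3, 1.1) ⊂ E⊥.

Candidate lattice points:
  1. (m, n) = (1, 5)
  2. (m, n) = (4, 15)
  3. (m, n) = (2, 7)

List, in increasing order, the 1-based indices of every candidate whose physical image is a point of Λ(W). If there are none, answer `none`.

1, 3

Numerically β ≈ 5.1926 and β' = −1/β ≈ -0.1926.
[1] lift (1,5): star map gives 0.0371; window check -0.3 ≤ 0.0371 < 1.1 is true → IN Λ
[2] lift (4,15): star map gives 1.1113; window check -0.3 ≤ 1.1113 < 1.1 is false → out
[3] lift (2,7): star map gives 0.6519; window check -0.3 ≤ 0.6519 < 1.1 is true → IN Λ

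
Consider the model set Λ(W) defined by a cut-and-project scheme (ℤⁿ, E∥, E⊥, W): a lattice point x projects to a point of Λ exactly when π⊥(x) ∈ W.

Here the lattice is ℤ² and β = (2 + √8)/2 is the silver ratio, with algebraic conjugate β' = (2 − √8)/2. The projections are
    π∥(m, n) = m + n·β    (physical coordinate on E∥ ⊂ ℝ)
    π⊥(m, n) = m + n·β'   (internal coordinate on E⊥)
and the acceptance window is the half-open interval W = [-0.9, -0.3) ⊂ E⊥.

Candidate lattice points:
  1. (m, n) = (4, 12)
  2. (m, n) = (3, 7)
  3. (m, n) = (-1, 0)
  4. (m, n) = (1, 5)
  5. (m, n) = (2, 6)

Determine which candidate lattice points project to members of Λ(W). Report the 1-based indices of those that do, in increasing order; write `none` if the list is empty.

5

Numerically β ≈ 2.414214 and β' = −1/β ≈ -0.414214.
candidate 1: (m,n)=(4,12) → π∥ = 4+12·β ≈ 32.970563, π⊥ = 4+12·β' ≈ -0.970563 ∉ [-0.9, -0.3) ⇒ out
candidate 2: (m,n)=(3,7) → π∥ = 3+7·β ≈ 19.899495, π⊥ = 3+7·β' ≈ 0.100505 ∉ [-0.9, -0.3) ⇒ out
candidate 3: (m,n)=(-1,0) → π∥ = -1+0·β ≈ -1.000000, π⊥ = -1+0·β' ≈ -1.000000 ∉ [-0.9, -0.3) ⇒ out
candidate 4: (m,n)=(1,5) → π∥ = 1+5·β ≈ 13.071068, π⊥ = 1+5·β' ≈ -1.071068 ∉ [-0.9, -0.3) ⇒ out
candidate 5: (m,n)=(2,6) → π∥ = 2+6·β ≈ 16.485281, π⊥ = 2+6·β' ≈ -0.485281 ∈ [-0.9, -0.3) ⇒ IN Λ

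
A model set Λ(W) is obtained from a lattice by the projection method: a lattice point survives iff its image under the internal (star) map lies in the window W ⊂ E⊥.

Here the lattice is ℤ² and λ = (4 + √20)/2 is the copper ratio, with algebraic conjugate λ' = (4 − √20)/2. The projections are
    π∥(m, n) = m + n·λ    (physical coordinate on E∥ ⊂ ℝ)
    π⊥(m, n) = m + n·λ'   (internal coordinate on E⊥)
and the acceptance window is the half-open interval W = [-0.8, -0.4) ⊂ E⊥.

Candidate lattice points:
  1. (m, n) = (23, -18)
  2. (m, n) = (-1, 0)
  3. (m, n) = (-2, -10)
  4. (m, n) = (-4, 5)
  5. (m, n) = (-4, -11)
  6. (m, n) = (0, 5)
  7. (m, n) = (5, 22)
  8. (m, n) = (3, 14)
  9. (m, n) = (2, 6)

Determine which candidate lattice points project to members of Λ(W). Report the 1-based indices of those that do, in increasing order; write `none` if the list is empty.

none

λ' = (4−√20)/2 ≈ -0.236068.
#1 (23,-18): internal coord 23 + (-18)·λ' = +27.249224; +27.249224 ∉ [-0.8, -0.4) → out
#2 (-1,0): internal coord -1 + (0)·λ' = -1.000000; -1.000000 ∉ [-0.8, -0.4) → out
#3 (-2,-10): internal coord -2 + (-10)·λ' = +0.360680; +0.360680 ∉ [-0.8, -0.4) → out
#4 (-4,5): internal coord -4 + (5)·λ' = -5.180340; -5.180340 ∉ [-0.8, -0.4) → out
#5 (-4,-11): internal coord -4 + (-11)·λ' = -1.403252; -1.403252 ∉ [-0.8, -0.4) → out
#6 (0,5): internal coord 0 + (5)·λ' = -1.180340; -1.180340 ∉ [-0.8, -0.4) → out
#7 (5,22): internal coord 5 + (22)·λ' = -0.193496; -0.193496 ∉ [-0.8, -0.4) → out
#8 (3,14): internal coord 3 + (14)·λ' = -0.304952; -0.304952 ∉ [-0.8, -0.4) → out
#9 (2,6): internal coord 2 + (6)·λ' = +0.583592; +0.583592 ∉ [-0.8, -0.4) → out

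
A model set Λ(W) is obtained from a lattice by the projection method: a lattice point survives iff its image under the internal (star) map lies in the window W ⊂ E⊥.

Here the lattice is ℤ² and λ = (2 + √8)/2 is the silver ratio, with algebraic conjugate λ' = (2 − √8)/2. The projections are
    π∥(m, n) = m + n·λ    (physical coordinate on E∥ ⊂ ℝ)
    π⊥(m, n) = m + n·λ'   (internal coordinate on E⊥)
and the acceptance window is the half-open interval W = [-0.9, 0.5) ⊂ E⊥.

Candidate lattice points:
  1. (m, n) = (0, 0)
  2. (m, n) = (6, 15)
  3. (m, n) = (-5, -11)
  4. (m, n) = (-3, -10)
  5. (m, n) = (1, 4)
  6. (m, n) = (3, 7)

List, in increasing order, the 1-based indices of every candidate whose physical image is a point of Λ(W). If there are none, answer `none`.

1, 2, 3, 5, 6

λ' = (2−√8)/2 ≈ -0.41421.
#1 (0,0): internal coord 0 + (0)·λ' = +0.00000; +0.00000 ∈ [-0.9, 0.5) → IN Λ
#2 (6,15): internal coord 6 + (15)·λ' = -0.21320; -0.21320 ∈ [-0.9, 0.5) → IN Λ
#3 (-5,-11): internal coord -5 + (-11)·λ' = -0.44365; -0.44365 ∈ [-0.9, 0.5) → IN Λ
#4 (-3,-10): internal coord -3 + (-10)·λ' = +1.14214; +1.14214 ∉ [-0.9, 0.5) → out
#5 (1,4): internal coord 1 + (4)·λ' = -0.65685; -0.65685 ∈ [-0.9, 0.5) → IN Λ
#6 (3,7): internal coord 3 + (7)·λ' = +0.10051; +0.10051 ∈ [-0.9, 0.5) → IN Λ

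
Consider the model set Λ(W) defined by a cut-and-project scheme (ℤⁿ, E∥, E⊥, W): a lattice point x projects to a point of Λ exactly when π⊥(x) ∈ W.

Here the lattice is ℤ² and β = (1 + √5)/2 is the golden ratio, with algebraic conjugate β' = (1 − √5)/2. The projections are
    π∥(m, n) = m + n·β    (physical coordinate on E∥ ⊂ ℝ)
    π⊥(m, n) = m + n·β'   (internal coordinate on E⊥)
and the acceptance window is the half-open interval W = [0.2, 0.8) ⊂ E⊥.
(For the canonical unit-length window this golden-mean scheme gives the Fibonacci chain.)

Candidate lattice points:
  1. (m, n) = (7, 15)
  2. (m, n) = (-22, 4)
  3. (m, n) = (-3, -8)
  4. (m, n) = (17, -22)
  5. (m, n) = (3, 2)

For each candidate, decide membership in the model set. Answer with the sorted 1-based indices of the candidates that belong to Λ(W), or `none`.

β' = (1−√5)/2 ≈ -0.6180.
[1] lift (7,15): star map gives -2.2705; window check 0.2 ≤ -2.2705 < 0.8 is false → out
[2] lift (-22,4): star map gives -24.4721; window check 0.2 ≤ -24.4721 < 0.8 is false → out
[3] lift (-3,-8): star map gives 1.9443; window check 0.2 ≤ 1.9443 < 0.8 is false → out
[4] lift (17,-22): star map gives 30.5967; window check 0.2 ≤ 30.5967 < 0.8 is false → out
[5] lift (3,2): star map gives 1.7639; window check 0.2 ≤ 1.7639 < 0.8 is false → out

none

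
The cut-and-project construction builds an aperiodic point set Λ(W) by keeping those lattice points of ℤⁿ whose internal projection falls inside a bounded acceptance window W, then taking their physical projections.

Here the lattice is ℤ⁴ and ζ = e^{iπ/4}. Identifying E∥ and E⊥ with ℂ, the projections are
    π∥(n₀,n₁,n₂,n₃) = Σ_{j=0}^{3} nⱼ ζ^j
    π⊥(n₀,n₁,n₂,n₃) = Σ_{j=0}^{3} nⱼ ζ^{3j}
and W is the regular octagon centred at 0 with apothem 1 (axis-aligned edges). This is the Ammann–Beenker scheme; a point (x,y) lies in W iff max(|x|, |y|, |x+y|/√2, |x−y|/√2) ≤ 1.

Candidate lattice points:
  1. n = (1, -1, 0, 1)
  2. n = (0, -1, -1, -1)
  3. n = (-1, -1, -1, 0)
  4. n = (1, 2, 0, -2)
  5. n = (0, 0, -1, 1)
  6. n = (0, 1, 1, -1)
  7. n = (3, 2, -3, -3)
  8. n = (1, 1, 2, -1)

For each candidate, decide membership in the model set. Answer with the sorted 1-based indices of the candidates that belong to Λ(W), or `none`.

With ζ = e^{iπ/4} the internal vectors are ζ^0,ζ^3,ζ^6,ζ^9.
#1 (1, -1, 0, 1): internal (2.41421, 0.00000); octagon support 2.41421 vs apothem 1 → ∉ W
#2 (0, -1, -1, -1): internal (0.00000, -0.41421); octagon support 0.41421 vs apothem 1 → ∈ W
#3 (-1, -1, -1, 0): internal (-0.29289, 0.29289); octagon support 0.41421 vs apothem 1 → ∈ W
#4 (1, 2, 0, -2): internal (-1.82843, 0.00000); octagon support 1.82843 vs apothem 1 → ∉ W
#5 (0, 0, -1, 1): internal (0.70711, 1.70711); octagon support 1.70711 vs apothem 1 → ∉ W
#6 (0, 1, 1, -1): internal (-1.41421, -1.00000); octagon support 1.70711 vs apothem 1 → ∉ W
#7 (3, 2, -3, -3): internal (-0.53553, 2.29289); octagon support 2.29289 vs apothem 1 → ∉ W
#8 (1, 1, 2, -1): internal (-0.41421, -2.00000); octagon support 2.00000 vs apothem 1 → ∉ W

2, 3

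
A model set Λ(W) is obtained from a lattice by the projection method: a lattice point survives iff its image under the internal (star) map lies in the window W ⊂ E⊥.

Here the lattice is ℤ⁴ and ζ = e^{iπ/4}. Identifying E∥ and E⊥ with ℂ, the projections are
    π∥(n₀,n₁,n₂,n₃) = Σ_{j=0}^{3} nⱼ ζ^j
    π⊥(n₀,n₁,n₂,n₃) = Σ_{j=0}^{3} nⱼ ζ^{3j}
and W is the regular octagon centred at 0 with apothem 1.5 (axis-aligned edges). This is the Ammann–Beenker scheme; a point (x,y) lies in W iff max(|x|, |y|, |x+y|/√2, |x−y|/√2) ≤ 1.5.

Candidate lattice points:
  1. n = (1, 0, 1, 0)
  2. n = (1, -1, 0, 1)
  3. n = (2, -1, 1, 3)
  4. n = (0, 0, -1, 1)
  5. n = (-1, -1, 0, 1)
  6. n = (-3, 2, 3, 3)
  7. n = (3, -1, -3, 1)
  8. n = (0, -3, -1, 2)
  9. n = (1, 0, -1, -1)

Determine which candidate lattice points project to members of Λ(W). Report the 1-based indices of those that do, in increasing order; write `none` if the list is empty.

1, 5, 9

Internal map: ζ^{3j} for j=0..3 gives (1,0), (−√2/2,√2/2), (0,−1), (√2/2,√2/2).
candidate 1: n = (1, 0, 1, 0) → π⊥ ≈ (+1.000000, -1.000000); max(|x|,|y|,|x±y|/√2) = 1.414214 ≤ 1.5 ⇒ ∈ W
candidate 2: n = (1, -1, 0, 1) → π⊥ ≈ (+2.414214, +0.000000); max(|x|,|y|,|x±y|/√2) = 2.414214 > 1.5 ⇒ ∉ W
candidate 3: n = (2, -1, 1, 3) → π⊥ ≈ (+4.828427, +0.414214); max(|x|,|y|,|x±y|/√2) = 4.828427 > 1.5 ⇒ ∉ W
candidate 4: n = (0, 0, -1, 1) → π⊥ ≈ (+0.707107, +1.707107); max(|x|,|y|,|x±y|/√2) = 1.707107 > 1.5 ⇒ ∉ W
candidate 5: n = (-1, -1, 0, 1) → π⊥ ≈ (+0.414214, +0.000000); max(|x|,|y|,|x±y|/√2) = 0.414214 ≤ 1.5 ⇒ ∈ W
candidate 6: n = (-3, 2, 3, 3) → π⊥ ≈ (-2.292893, +0.535534); max(|x|,|y|,|x±y|/√2) = 2.292893 > 1.5 ⇒ ∉ W
candidate 7: n = (3, -1, -3, 1) → π⊥ ≈ (+4.414214, +3.000000); max(|x|,|y|,|x±y|/√2) = 5.242641 > 1.5 ⇒ ∉ W
candidate 8: n = (0, -3, -1, 2) → π⊥ ≈ (+3.535534, +0.292893); max(|x|,|y|,|x±y|/√2) = 3.535534 > 1.5 ⇒ ∉ W
candidate 9: n = (1, 0, -1, -1) → π⊥ ≈ (+0.292893, +0.292893); max(|x|,|y|,|x±y|/√2) = 0.414214 ≤ 1.5 ⇒ ∈ W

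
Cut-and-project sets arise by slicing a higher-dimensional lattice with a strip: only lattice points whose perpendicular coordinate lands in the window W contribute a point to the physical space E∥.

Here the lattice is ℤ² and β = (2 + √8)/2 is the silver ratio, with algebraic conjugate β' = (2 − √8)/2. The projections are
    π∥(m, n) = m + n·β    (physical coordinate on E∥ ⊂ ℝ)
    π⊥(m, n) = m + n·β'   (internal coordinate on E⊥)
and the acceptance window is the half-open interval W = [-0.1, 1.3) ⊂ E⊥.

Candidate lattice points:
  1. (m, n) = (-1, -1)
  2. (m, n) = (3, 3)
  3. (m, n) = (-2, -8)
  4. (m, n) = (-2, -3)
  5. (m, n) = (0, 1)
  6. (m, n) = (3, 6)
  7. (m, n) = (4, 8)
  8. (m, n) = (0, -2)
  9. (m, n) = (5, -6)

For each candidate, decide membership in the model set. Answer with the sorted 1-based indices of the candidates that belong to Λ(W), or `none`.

Compute β' = (2−√8)/2 = -0.41421, so π⊥(m,n) = m -0.41421·n.
candidate 1: (m,n)=(-1,-1) → π∥ = -1-1·β ≈ -3.41421, π⊥ = -1-1·β' ≈ -0.58579 ∉ [-0.1, 1.3) ⇒ out
candidate 2: (m,n)=(3,3) → π∥ = 3+3·β ≈ 10.24264, π⊥ = 3+3·β' ≈ 1.75736 ∉ [-0.1, 1.3) ⇒ out
candidate 3: (m,n)=(-2,-8) → π∥ = -2-8·β ≈ -21.31371, π⊥ = -2-8·β' ≈ 1.31371 ∉ [-0.1, 1.3) ⇒ out
candidate 4: (m,n)=(-2,-3) → π∥ = -2-3·β ≈ -9.24264, π⊥ = -2-3·β' ≈ -0.75736 ∉ [-0.1, 1.3) ⇒ out
candidate 5: (m,n)=(0,1) → π∥ = 0+1·β ≈ 2.41421, π⊥ = 0+1·β' ≈ -0.41421 ∉ [-0.1, 1.3) ⇒ out
candidate 6: (m,n)=(3,6) → π∥ = 3+6·β ≈ 17.48528, π⊥ = 3+6·β' ≈ 0.51472 ∈ [-0.1, 1.3) ⇒ IN Λ
candidate 7: (m,n)=(4,8) → π∥ = 4+8·β ≈ 23.31371, π⊥ = 4+8·β' ≈ 0.68629 ∈ [-0.1, 1.3) ⇒ IN Λ
candidate 8: (m,n)=(0,-2) → π∥ = 0-2·β ≈ -4.82843, π⊥ = 0-2·β' ≈ 0.82843 ∈ [-0.1, 1.3) ⇒ IN Λ
candidate 9: (m,n)=(5,-6) → π∥ = 5-6·β ≈ -9.48528, π⊥ = 5-6·β' ≈ 7.48528 ∉ [-0.1, 1.3) ⇒ out

6, 7, 8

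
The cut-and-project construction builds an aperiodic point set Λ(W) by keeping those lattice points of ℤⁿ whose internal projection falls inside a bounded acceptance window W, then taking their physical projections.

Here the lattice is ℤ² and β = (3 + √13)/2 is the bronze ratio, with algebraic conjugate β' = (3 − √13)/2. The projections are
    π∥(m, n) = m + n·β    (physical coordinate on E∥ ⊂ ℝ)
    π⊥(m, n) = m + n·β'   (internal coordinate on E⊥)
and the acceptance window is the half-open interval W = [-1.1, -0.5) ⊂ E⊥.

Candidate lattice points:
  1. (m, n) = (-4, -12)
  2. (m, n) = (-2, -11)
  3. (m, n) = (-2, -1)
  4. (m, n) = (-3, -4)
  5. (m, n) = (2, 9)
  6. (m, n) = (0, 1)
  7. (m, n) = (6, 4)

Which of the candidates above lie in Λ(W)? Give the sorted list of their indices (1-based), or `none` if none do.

Numerically β ≈ 3.3028 and β' = −1/β ≈ -0.3028.
candidate 1: (m,n)=(-4,-12) → π∥ = -4-12·β ≈ -43.6333, π⊥ = -4-12·β' ≈ -0.3667 ∉ [-1.1, -0.5) ⇒ out
candidate 2: (m,n)=(-2,-11) → π∥ = -2-11·β ≈ -38.3305, π⊥ = -2-11·β' ≈ 1.3305 ∉ [-1.1, -0.5) ⇒ out
candidate 3: (m,n)=(-2,-1) → π∥ = -2-1·β ≈ -5.3028, π⊥ = -2-1·β' ≈ -1.6972 ∉ [-1.1, -0.5) ⇒ out
candidate 4: (m,n)=(-3,-4) → π∥ = -3-4·β ≈ -16.2111, π⊥ = -3-4·β' ≈ -1.7889 ∉ [-1.1, -0.5) ⇒ out
candidate 5: (m,n)=(2,9) → π∥ = 2+9·β ≈ 31.7250, π⊥ = 2+9·β' ≈ -0.7250 ∈ [-1.1, -0.5) ⇒ IN Λ
candidate 6: (m,n)=(0,1) → π∥ = 0+1·β ≈ 3.3028, π⊥ = 0+1·β' ≈ -0.3028 ∉ [-1.1, -0.5) ⇒ out
candidate 7: (m,n)=(6,4) → π∥ = 6+4·β ≈ 19.2111, π⊥ = 6+4·β' ≈ 4.7889 ∉ [-1.1, -0.5) ⇒ out

5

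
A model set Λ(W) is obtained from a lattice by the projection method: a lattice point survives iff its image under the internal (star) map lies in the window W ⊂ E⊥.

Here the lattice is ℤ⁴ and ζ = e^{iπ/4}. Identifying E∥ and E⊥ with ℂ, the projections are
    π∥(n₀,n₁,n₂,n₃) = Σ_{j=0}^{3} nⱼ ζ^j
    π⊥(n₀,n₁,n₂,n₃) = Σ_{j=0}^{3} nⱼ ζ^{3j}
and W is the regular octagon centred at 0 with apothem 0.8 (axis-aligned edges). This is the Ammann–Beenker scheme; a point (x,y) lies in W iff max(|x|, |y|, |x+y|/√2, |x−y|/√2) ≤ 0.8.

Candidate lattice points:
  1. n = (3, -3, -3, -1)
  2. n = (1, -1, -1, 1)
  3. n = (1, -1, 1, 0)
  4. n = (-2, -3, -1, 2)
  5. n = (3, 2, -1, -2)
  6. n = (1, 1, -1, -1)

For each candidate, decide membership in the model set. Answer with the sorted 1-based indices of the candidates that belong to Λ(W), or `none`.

none

With ζ = e^{iπ/4} the internal vectors are ζ^0,ζ^3,ζ^6,ζ^9.
candidate 1: n = (3, -3, -3, -1) → π⊥ ≈ (+4.4142, +0.1716); max(|x|,|y|,|x±y|/√2) = 4.4142 > 0.8 ⇒ ∉ W
candidate 2: n = (1, -1, -1, 1) → π⊥ ≈ (+2.4142, +1.0000); max(|x|,|y|,|x±y|/√2) = 2.4142 > 0.8 ⇒ ∉ W
candidate 3: n = (1, -1, 1, 0) → π⊥ ≈ (+1.7071, -1.7071); max(|x|,|y|,|x±y|/√2) = 2.4142 > 0.8 ⇒ ∉ W
candidate 4: n = (-2, -3, -1, 2) → π⊥ ≈ (+1.5355, +0.2929); max(|x|,|y|,|x±y|/√2) = 1.5355 > 0.8 ⇒ ∉ W
candidate 5: n = (3, 2, -1, -2) → π⊥ ≈ (+0.1716, +1.0000); max(|x|,|y|,|x±y|/√2) = 1.0000 > 0.8 ⇒ ∉ W
candidate 6: n = (1, 1, -1, -1) → π⊥ ≈ (-0.4142, +1.0000); max(|x|,|y|,|x±y|/√2) = 1.0000 > 0.8 ⇒ ∉ W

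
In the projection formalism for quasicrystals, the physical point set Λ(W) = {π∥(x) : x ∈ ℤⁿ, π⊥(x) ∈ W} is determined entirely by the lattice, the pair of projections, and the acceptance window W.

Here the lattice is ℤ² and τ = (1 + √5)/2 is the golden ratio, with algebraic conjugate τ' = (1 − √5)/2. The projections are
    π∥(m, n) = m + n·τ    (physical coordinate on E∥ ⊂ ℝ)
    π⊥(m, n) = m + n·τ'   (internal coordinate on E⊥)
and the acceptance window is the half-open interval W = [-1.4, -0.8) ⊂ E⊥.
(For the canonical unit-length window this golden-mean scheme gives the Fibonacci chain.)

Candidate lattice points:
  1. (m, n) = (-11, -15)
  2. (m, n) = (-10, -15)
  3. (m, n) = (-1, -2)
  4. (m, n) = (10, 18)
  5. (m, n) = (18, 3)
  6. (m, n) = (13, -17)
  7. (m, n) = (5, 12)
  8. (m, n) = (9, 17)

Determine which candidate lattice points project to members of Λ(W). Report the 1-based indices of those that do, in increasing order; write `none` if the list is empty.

4

Numerically τ ≈ 1.618034 and τ' = −1/τ ≈ -0.618034.
candidate 1: (m,n)=(-11,-15) → π∥ = -11-15·τ ≈ -35.270510, π⊥ = -11-15·τ' ≈ -1.729490 ∉ [-1.4, -0.8) ⇒ out
candidate 2: (m,n)=(-10,-15) → π∥ = -10-15·τ ≈ -34.270510, π⊥ = -10-15·τ' ≈ -0.729490 ∉ [-1.4, -0.8) ⇒ out
candidate 3: (m,n)=(-1,-2) → π∥ = -1-2·τ ≈ -4.236068, π⊥ = -1-2·τ' ≈ 0.236068 ∉ [-1.4, -0.8) ⇒ out
candidate 4: (m,n)=(10,18) → π∥ = 10+18·τ ≈ 39.124612, π⊥ = 10+18·τ' ≈ -1.124612 ∈ [-1.4, -0.8) ⇒ IN Λ
candidate 5: (m,n)=(18,3) → π∥ = 18+3·τ ≈ 22.854102, π⊥ = 18+3·τ' ≈ 16.145898 ∉ [-1.4, -0.8) ⇒ out
candidate 6: (m,n)=(13,-17) → π∥ = 13-17·τ ≈ -14.506578, π⊥ = 13-17·τ' ≈ 23.506578 ∉ [-1.4, -0.8) ⇒ out
candidate 7: (m,n)=(5,12) → π∥ = 5+12·τ ≈ 24.416408, π⊥ = 5+12·τ' ≈ -2.416408 ∉ [-1.4, -0.8) ⇒ out
candidate 8: (m,n)=(9,17) → π∥ = 9+17·τ ≈ 36.506578, π⊥ = 9+17·τ' ≈ -1.506578 ∉ [-1.4, -0.8) ⇒ out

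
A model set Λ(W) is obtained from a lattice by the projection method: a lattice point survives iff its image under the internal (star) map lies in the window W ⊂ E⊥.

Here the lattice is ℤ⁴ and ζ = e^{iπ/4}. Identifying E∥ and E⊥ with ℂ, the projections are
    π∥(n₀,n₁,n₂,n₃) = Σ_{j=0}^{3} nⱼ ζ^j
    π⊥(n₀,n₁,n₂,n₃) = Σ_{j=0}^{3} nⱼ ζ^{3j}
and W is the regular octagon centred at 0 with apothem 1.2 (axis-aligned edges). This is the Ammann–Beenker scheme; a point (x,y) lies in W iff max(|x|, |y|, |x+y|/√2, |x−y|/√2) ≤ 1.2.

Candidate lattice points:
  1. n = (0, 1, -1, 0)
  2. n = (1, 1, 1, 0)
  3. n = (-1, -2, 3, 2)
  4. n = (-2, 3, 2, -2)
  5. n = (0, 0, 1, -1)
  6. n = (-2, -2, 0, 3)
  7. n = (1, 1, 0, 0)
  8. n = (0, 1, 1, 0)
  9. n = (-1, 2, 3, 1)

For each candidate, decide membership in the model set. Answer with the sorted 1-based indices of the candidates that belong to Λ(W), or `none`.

2, 7, 8

Internal map: ζ^{3j} for j=0..3 gives (1,0), (−√2/2,√2/2), (0,−1), (√2/2,√2/2).
#1 (0, 1, -1, 0): internal (-0.707107, 1.707107); octagon support 1.707107 vs apothem 1.2 → ∉ W
#2 (1, 1, 1, 0): internal (0.292893, -0.292893); octagon support 0.414214 vs apothem 1.2 → ∈ W
#3 (-1, -2, 3, 2): internal (1.828427, -3.000000); octagon support 3.414214 vs apothem 1.2 → ∉ W
#4 (-2, 3, 2, -2): internal (-5.535534, -1.292893); octagon support 5.535534 vs apothem 1.2 → ∉ W
#5 (0, 0, 1, -1): internal (-0.707107, -1.707107); octagon support 1.707107 vs apothem 1.2 → ∉ W
#6 (-2, -2, 0, 3): internal (1.535534, 0.707107); octagon support 1.585786 vs apothem 1.2 → ∉ W
#7 (1, 1, 0, 0): internal (0.292893, 0.707107); octagon support 0.707107 vs apothem 1.2 → ∈ W
#8 (0, 1, 1, 0): internal (-0.707107, -0.292893); octagon support 0.707107 vs apothem 1.2 → ∈ W
#9 (-1, 2, 3, 1): internal (-1.707107, -0.878680); octagon support 1.828427 vs apothem 1.2 → ∉ W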